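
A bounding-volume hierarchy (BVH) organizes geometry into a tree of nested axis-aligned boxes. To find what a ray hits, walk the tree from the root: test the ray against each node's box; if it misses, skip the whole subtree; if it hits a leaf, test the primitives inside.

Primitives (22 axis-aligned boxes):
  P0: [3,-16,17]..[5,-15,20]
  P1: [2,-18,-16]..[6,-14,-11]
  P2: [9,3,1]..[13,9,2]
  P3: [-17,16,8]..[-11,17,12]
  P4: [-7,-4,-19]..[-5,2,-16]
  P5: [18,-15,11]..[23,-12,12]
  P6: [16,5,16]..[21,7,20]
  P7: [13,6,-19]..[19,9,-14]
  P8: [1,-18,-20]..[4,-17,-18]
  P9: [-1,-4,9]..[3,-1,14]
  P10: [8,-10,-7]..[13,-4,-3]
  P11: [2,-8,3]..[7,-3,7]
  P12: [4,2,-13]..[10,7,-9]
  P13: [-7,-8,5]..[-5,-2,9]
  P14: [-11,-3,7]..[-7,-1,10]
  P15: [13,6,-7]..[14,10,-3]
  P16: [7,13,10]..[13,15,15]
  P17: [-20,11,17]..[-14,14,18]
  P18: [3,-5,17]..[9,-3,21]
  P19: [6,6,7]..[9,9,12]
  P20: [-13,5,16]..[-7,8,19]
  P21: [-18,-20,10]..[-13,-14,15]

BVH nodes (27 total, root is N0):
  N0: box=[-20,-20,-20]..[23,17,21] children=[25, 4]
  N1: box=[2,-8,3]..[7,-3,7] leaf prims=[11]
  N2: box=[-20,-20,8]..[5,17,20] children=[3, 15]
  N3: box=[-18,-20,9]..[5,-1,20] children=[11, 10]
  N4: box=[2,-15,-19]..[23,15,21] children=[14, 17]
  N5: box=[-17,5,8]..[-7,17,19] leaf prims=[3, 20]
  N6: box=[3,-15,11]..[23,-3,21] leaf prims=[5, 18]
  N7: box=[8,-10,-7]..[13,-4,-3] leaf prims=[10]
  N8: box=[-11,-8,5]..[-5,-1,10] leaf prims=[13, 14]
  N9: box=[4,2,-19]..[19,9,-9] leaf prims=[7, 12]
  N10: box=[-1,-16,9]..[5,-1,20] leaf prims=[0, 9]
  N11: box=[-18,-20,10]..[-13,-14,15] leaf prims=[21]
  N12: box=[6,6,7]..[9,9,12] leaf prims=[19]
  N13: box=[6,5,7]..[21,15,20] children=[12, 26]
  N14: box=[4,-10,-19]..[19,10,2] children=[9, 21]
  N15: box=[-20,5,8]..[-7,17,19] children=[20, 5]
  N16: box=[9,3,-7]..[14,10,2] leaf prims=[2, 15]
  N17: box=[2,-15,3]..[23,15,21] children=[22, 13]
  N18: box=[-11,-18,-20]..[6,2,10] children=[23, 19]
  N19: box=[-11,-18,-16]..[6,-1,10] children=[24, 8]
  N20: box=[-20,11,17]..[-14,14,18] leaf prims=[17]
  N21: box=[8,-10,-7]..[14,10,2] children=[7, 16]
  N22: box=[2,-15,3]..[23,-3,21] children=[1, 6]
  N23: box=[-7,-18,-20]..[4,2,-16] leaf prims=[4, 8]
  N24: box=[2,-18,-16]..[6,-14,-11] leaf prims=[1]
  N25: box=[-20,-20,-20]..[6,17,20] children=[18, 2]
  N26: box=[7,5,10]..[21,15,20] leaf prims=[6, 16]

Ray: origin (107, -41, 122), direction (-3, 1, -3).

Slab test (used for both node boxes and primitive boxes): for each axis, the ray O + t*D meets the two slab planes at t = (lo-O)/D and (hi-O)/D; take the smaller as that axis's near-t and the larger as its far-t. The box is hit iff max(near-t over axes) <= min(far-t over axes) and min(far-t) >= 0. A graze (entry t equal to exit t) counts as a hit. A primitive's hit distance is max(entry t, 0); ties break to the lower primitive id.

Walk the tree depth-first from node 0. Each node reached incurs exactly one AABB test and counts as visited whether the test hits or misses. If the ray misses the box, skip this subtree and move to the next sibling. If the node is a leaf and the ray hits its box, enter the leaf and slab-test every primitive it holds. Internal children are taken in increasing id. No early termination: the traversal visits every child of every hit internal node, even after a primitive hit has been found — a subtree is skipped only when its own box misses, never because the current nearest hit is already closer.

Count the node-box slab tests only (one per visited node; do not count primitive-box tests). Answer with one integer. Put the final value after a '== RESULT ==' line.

Walk:
N0 x:[28,127/3] y:[21,58] z:[101/3,142/3] -> hit [101/3,127/3], descend [4, 25]
  N4 x:[28,35] y:[26,56] z:[101/3,47] -> hit [101/3,35], descend [14, 17]
    N14 x:[88/3,103/3] y:[31,51] z:[40,47] -> miss, prune
    N17 x:[28,35] y:[26,56] z:[101/3,119/3] -> hit [101/3,35], descend [13, 22]
      N13 x:[86/3,101/3] y:[46,56] z:[34,115/3] -> miss, prune
      N22 x:[28,35] y:[26,38] z:[101/3,119/3] -> hit [101/3,35], descend [1, 6]
        N1 x:[100/3,35] y:[33,38] z:[115/3,119/3] -> miss, prune
        N6 x:[28,104/3] y:[26,38] z:[101/3,37] -> hit [101/3,104/3] leaf, test {P5(miss), P18(miss)}
  N25 x:[101/3,127/3] y:[21,58] z:[34,142/3] -> hit [34,127/3], descend [2, 18]
    N2 x:[34,127/3] y:[21,58] z:[34,38] -> hit [34,38], descend [3, 15]
      N3 x:[34,125/3] y:[21,40] z:[34,113/3] -> hit [34,113/3], descend [10, 11]
        N10 x:[34,36] y:[25,40] z:[34,113/3] -> hit [34,36] leaf, test {P0(miss), P9(miss)}
        N11 x:[40,125/3] y:[21,27] z:[107/3,112/3] -> miss, prune
      N15 x:[38,127/3] y:[46,58] z:[103/3,38] -> miss, prune
    N18 x:[101/3,118/3] y:[23,43] z:[112/3,142/3] -> hit [112/3,118/3], descend [19, 23]
      N19 x:[101/3,118/3] y:[23,40] z:[112/3,46] -> hit [112/3,118/3], descend [8, 24]
        N8 x:[112/3,118/3] y:[33,40] z:[112/3,39] -> hit [112/3,39] leaf, test {P13@t=113/3, P14@t=38}
        N24 x:[101/3,35] y:[23,27] z:[133/3,46] -> miss, prune
      N23 x:[103/3,38] y:[23,43] z:[46,142/3] -> miss, prune

Visited [0, 4, 14, 17, 13, 22, 1, 6, 25, 2, 3, 10, 11, 15, 18, 19, 8, 24, 23]. Tests: 19 box, 3 leaf. Nearest: P13.

== RESULT ==
19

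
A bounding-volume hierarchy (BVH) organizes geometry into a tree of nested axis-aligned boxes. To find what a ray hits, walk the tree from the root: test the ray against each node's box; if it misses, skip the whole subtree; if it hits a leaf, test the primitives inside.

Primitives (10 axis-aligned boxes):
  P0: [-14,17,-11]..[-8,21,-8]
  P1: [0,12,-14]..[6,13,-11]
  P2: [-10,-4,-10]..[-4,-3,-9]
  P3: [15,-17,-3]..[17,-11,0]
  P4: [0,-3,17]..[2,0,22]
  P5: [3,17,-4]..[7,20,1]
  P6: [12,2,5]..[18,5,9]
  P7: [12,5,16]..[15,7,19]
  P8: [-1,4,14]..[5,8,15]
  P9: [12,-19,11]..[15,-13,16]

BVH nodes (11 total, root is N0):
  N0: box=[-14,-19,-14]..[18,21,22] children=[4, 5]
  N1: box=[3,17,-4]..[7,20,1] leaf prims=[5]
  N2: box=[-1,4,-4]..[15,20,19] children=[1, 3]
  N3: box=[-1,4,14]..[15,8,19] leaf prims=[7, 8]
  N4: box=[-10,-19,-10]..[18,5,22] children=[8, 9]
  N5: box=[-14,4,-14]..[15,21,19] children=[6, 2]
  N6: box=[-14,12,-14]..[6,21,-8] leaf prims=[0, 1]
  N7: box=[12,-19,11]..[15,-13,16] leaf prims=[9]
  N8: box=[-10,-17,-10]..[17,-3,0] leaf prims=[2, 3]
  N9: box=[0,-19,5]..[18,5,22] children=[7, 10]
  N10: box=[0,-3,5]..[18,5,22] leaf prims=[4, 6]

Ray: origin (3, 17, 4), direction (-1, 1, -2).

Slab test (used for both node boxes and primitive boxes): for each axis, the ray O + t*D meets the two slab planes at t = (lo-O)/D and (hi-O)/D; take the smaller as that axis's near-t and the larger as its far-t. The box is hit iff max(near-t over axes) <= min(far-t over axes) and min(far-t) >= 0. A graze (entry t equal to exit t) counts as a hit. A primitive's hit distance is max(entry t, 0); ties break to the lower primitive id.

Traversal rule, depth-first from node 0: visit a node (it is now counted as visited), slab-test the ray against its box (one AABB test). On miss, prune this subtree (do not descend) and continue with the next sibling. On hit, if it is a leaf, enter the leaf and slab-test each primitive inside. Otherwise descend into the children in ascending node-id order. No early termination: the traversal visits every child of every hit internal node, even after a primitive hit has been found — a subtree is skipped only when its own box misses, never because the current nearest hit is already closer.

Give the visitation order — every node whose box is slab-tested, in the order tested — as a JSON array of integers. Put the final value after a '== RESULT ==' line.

Traverse from the root:
N0 x:[-15,17] y:[-36,4] z:[-9,9] -> hit [-9,4], descend [4, 5]
  N4 x:[-15,13] y:[-36,-12] z:[-9,7] -> miss, prune
  N5 x:[-12,17] y:[-13,4] z:[-15/2,9] -> hit [-15/2,4], descend [2, 6]
    N2 x:[-12,4] y:[-13,3] z:[-15/2,4] -> hit [-15/2,3], descend [1, 3]
      N1 x:[-4,0] y:[0,3] z:[3/2,4] -> miss, prune
      N3 x:[-12,4] y:[-13,-9] z:[-15/2,-5] -> miss, prune
    N6 x:[-3,17] y:[-5,4] z:[6,9] -> miss, prune

7 AABB tests over nodes [0, 4, 5, 2, 1, 3, 6]; 0 leaves entered; closest miss.

== RESULT ==
[0, 4, 5, 2, 1, 3, 6]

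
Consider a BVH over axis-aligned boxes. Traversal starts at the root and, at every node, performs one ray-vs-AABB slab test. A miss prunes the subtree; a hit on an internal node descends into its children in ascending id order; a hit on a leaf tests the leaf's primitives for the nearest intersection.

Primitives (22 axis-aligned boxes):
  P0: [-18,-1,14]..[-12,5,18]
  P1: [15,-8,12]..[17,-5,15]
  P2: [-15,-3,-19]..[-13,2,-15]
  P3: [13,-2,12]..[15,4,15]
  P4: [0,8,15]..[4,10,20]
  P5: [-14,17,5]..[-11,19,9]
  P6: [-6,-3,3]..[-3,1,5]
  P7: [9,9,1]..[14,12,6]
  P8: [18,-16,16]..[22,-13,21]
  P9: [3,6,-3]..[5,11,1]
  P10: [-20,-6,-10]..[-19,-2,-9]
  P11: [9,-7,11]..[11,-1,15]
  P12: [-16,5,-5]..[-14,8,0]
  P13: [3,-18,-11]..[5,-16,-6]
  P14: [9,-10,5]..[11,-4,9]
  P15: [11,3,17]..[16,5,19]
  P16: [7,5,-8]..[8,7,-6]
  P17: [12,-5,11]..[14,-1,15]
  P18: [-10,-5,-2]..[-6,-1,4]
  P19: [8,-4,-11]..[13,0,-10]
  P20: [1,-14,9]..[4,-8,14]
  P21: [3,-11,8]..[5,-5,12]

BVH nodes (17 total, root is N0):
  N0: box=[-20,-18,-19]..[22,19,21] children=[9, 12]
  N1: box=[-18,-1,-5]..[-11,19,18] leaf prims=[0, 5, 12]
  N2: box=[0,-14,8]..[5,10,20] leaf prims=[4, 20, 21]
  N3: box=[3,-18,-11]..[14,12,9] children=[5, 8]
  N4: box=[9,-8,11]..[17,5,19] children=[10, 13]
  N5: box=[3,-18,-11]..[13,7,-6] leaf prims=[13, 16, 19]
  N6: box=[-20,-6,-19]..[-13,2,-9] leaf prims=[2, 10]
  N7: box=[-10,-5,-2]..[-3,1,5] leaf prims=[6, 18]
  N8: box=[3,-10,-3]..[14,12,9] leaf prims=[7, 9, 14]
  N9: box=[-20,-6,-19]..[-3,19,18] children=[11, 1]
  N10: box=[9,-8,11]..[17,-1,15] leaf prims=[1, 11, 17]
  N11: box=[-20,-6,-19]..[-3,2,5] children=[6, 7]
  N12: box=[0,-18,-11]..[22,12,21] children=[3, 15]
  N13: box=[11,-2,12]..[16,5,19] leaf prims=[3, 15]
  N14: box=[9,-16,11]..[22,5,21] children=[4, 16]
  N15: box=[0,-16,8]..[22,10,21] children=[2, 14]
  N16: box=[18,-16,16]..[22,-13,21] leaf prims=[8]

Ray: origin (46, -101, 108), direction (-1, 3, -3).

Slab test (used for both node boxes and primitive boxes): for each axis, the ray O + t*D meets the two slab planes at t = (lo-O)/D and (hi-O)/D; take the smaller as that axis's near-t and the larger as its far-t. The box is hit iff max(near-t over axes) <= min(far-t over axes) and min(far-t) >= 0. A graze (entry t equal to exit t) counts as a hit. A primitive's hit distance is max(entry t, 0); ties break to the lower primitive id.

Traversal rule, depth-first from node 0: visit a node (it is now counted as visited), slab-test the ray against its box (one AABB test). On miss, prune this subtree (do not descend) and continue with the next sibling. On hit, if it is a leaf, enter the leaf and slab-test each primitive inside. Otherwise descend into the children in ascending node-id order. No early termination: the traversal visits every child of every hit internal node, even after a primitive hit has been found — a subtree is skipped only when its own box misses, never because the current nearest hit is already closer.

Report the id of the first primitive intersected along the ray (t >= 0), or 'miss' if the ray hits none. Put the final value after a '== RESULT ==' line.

Trace the traversal:
N0 x:[24,66] y:[83/3,40] z:[29,127/3] -> hit [29,40], descend [9, 12]
  N9 x:[49,66] y:[95/3,40] z:[30,127/3] -> miss, prune
  N12 x:[24,46] y:[83/3,113/3] z:[29,119/3] -> hit [29,113/3], descend [3, 15]
    N3 x:[32,43] y:[83/3,113/3] z:[33,119/3] -> hit [33,113/3], descend [5, 8]
      N5 x:[33,43] y:[83/3,36] z:[38,119/3] -> miss, prune
      N8 x:[32,43] y:[91/3,113/3] z:[33,37] -> hit [33,37] leaf, test {P7(miss), P9(miss), P14(miss)}
    N15 x:[24,46] y:[85/3,37] z:[29,100/3] -> hit [29,100/3], descend [2, 14]
      N2 x:[41,46] y:[29,37] z:[88/3,100/3] -> miss, prune
      N14 x:[24,37] y:[85/3,106/3] z:[29,97/3] -> hit [29,97/3], descend [4, 16]
        N4 x:[29,37] y:[31,106/3] z:[89/3,97/3] -> hit [31,97/3], descend [10, 13]
          N10 x:[29,37] y:[31,100/3] z:[31,97/3] -> hit [31,97/3] leaf, test {P1@t=31, P11(miss), P17@t=32}
          N13 x:[30,35] y:[33,106/3] z:[89/3,32] -> miss, prune
        N16 x:[24,28] y:[85/3,88/3] z:[29,92/3] -> miss, prune

Summary -> nodes [0, 9, 12, 3, 5, 8, 15, 2, 14, 4, 10, 13, 16]; box-tests=13; leaf-entries=2; first=P1

== RESULT ==
1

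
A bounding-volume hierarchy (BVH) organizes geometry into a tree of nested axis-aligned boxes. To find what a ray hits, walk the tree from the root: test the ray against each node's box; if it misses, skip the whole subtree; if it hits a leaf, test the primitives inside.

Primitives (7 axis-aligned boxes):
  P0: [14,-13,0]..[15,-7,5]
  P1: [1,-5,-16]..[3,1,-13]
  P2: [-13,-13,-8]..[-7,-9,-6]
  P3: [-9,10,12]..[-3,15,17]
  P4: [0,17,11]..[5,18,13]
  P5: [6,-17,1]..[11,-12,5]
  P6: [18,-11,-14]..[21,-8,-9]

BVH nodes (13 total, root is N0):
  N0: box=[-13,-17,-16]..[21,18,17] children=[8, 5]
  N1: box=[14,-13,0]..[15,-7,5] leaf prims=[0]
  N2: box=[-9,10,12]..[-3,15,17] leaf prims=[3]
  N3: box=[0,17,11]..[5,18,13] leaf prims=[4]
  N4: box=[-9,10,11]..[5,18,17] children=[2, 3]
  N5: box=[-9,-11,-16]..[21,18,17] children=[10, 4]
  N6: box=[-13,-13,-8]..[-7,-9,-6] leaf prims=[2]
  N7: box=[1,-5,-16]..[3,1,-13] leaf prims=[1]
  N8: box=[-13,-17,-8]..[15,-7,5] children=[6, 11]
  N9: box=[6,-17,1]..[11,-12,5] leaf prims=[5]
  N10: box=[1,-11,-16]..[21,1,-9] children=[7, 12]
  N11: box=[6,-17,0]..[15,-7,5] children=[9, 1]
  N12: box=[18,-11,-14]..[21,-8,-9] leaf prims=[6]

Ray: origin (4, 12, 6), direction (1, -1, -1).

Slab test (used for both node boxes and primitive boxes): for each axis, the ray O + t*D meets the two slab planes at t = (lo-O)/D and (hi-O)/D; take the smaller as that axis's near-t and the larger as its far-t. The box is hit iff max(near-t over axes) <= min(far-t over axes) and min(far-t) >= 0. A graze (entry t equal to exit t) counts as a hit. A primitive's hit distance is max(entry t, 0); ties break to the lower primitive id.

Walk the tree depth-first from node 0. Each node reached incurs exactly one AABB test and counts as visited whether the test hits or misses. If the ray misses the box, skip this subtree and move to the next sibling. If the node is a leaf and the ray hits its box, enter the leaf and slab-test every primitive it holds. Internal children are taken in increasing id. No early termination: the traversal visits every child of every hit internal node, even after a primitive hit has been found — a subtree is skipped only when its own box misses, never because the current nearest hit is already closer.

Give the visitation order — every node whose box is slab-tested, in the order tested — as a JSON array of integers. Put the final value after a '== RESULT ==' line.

Trace the traversal:
N0 x:[-17,17] y:[-6,29] z:[-11,22] -> hit [-6,17], descend [5, 8]
  N5 x:[-13,17] y:[-6,23] z:[-11,22] -> hit [-6,17], descend [4, 10]
    N4 x:[-13,1] y:[-6,2] z:[-11,-5] -> miss, prune
    N10 x:[-3,17] y:[11,23] z:[15,22] -> hit [15,17], descend [7, 12]
      N7 x:[-3,-1] y:[11,17] z:[19,22] -> miss, prune
      N12 x:[14,17] y:[20,23] z:[15,20] -> miss, prune
  N8 x:[-17,11] y:[19,29] z:[1,14] -> miss, prune

Visited [0, 5, 4, 10, 7, 12, 8]. Tests: 7 box, 0 leaf. Nearest: miss.

== RESULT ==
[0, 5, 4, 10, 7, 12, 8]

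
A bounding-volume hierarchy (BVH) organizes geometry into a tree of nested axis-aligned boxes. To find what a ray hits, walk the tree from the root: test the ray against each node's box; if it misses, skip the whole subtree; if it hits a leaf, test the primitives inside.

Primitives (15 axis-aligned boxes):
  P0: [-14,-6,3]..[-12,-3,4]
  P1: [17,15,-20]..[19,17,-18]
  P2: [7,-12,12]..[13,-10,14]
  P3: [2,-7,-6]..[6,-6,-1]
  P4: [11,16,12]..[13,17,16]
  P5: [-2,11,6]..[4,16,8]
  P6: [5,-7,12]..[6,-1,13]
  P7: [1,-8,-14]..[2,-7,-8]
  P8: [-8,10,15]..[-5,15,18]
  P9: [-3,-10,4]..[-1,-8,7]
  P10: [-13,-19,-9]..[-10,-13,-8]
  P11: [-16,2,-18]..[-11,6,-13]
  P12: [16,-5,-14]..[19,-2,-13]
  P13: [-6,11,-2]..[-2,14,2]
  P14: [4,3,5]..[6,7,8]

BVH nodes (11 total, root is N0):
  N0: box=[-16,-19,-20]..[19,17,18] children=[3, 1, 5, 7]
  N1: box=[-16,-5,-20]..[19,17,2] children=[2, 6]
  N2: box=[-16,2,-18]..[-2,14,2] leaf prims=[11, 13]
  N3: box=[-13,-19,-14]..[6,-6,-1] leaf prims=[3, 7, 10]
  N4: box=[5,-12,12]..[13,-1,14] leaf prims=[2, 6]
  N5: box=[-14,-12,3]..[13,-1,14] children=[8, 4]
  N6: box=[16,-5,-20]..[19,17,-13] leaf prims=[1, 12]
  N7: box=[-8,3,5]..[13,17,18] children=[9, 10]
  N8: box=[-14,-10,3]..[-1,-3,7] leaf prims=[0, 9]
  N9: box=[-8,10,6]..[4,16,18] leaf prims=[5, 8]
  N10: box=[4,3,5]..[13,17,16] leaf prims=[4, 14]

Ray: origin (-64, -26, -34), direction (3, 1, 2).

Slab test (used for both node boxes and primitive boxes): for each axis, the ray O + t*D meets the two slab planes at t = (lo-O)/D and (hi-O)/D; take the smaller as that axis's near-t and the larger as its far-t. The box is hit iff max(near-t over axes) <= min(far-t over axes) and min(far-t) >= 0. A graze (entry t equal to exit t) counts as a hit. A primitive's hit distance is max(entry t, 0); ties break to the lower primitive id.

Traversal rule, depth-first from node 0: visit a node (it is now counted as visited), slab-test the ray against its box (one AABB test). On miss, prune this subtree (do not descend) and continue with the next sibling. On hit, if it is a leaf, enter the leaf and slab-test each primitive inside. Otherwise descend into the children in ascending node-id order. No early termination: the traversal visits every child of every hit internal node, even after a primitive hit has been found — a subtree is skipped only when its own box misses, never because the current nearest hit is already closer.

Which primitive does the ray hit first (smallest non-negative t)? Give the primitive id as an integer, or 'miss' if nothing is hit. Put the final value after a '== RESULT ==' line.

Trace the traversal:
N0 x:[16,83/3] y:[7,43] z:[7,26] -> hit [16,26], descend [1, 3, 5, 7]
  N1 x:[16,83/3] y:[21,43] z:[7,18] -> miss, prune
  N3 x:[17,70/3] y:[7,20] z:[10,33/2] -> miss, prune
  N5 x:[50/3,77/3] y:[14,25] z:[37/2,24] -> hit [37/2,24], descend [4, 8]
    N4 x:[23,77/3] y:[14,25] z:[23,24] -> hit [23,24] leaf, test {P2(miss), P6@t=23}
    N8 x:[50/3,21] y:[16,23] z:[37/2,41/2] -> hit [37/2,41/2] leaf, test {P0(miss), P9(miss)}
  N7 x:[56/3,77/3] y:[29,43] z:[39/2,26] -> miss, prune

order=[0, 1, 3, 5, 4, 8, 7]  |boxes|=7  |leaves|=2  hit=P6

== RESULT ==
6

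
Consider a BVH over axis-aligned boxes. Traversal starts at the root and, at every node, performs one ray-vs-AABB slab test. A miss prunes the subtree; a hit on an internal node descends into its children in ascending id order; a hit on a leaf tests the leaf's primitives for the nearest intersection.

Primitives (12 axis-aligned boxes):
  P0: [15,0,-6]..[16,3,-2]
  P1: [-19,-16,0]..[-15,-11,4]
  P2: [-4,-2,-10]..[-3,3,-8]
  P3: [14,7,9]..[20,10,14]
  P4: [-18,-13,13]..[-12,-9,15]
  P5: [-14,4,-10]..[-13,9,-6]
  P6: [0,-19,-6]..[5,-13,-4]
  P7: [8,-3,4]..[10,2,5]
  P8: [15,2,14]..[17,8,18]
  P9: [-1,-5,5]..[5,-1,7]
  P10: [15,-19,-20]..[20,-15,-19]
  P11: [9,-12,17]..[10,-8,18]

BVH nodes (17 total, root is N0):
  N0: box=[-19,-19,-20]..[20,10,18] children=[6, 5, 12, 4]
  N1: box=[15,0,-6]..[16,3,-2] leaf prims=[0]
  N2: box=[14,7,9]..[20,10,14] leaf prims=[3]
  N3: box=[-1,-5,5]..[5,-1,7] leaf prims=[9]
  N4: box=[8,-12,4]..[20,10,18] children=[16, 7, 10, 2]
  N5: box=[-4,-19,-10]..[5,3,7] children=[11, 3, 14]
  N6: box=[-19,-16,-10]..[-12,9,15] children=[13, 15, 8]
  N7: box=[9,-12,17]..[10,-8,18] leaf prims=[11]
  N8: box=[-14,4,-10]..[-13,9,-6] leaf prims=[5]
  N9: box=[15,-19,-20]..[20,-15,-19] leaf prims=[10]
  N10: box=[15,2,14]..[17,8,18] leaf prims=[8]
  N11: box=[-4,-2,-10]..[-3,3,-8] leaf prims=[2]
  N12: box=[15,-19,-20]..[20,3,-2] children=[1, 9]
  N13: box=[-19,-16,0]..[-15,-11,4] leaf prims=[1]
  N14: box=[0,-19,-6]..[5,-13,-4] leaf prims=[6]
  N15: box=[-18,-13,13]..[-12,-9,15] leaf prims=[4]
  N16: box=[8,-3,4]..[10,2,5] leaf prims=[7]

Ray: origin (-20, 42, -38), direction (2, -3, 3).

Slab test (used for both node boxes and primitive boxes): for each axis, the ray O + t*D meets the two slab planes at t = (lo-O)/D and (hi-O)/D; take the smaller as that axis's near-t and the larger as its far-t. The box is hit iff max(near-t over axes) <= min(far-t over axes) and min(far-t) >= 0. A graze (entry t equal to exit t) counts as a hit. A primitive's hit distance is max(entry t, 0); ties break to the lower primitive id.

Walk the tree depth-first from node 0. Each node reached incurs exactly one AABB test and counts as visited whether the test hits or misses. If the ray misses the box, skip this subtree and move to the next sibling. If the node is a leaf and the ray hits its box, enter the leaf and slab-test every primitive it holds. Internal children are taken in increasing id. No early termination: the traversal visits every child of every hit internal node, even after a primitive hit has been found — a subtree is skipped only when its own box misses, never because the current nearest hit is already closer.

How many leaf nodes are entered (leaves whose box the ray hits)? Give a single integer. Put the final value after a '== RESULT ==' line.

Walk:
N0 x:[1/2,20] y:[32/3,61/3] z:[6,56/3] -> hit [32/3,56/3], descend [4, 5, 6, 12]
  N4 x:[14,20] y:[32/3,18] z:[14,56/3] -> hit [14,18], descend [2, 7, 10, 16]
    N2 x:[17,20] y:[32/3,35/3] z:[47/3,52/3] -> miss, prune
    N7 x:[29/2,15] y:[50/3,18] z:[55/3,56/3] -> miss, prune
    N10 x:[35/2,37/2] y:[34/3,40/3] z:[52/3,56/3] -> miss, prune
    N16 x:[14,15] y:[40/3,15] z:[14,43/3] -> hit [14,43/3] leaf, test {P7@t=14}
  N5 x:[8,25/2] y:[13,61/3] z:[28/3,15] -> miss, prune
  N6 x:[1/2,4] y:[11,58/3] z:[28/3,53/3] -> miss, prune
  N12 x:[35/2,20] y:[13,61/3] z:[6,12] -> miss, prune

Visited [0, 4, 2, 7, 10, 16, 5, 6, 12]. Tests: 9 box, 1 leaf. Nearest: P7.

== RESULT ==
1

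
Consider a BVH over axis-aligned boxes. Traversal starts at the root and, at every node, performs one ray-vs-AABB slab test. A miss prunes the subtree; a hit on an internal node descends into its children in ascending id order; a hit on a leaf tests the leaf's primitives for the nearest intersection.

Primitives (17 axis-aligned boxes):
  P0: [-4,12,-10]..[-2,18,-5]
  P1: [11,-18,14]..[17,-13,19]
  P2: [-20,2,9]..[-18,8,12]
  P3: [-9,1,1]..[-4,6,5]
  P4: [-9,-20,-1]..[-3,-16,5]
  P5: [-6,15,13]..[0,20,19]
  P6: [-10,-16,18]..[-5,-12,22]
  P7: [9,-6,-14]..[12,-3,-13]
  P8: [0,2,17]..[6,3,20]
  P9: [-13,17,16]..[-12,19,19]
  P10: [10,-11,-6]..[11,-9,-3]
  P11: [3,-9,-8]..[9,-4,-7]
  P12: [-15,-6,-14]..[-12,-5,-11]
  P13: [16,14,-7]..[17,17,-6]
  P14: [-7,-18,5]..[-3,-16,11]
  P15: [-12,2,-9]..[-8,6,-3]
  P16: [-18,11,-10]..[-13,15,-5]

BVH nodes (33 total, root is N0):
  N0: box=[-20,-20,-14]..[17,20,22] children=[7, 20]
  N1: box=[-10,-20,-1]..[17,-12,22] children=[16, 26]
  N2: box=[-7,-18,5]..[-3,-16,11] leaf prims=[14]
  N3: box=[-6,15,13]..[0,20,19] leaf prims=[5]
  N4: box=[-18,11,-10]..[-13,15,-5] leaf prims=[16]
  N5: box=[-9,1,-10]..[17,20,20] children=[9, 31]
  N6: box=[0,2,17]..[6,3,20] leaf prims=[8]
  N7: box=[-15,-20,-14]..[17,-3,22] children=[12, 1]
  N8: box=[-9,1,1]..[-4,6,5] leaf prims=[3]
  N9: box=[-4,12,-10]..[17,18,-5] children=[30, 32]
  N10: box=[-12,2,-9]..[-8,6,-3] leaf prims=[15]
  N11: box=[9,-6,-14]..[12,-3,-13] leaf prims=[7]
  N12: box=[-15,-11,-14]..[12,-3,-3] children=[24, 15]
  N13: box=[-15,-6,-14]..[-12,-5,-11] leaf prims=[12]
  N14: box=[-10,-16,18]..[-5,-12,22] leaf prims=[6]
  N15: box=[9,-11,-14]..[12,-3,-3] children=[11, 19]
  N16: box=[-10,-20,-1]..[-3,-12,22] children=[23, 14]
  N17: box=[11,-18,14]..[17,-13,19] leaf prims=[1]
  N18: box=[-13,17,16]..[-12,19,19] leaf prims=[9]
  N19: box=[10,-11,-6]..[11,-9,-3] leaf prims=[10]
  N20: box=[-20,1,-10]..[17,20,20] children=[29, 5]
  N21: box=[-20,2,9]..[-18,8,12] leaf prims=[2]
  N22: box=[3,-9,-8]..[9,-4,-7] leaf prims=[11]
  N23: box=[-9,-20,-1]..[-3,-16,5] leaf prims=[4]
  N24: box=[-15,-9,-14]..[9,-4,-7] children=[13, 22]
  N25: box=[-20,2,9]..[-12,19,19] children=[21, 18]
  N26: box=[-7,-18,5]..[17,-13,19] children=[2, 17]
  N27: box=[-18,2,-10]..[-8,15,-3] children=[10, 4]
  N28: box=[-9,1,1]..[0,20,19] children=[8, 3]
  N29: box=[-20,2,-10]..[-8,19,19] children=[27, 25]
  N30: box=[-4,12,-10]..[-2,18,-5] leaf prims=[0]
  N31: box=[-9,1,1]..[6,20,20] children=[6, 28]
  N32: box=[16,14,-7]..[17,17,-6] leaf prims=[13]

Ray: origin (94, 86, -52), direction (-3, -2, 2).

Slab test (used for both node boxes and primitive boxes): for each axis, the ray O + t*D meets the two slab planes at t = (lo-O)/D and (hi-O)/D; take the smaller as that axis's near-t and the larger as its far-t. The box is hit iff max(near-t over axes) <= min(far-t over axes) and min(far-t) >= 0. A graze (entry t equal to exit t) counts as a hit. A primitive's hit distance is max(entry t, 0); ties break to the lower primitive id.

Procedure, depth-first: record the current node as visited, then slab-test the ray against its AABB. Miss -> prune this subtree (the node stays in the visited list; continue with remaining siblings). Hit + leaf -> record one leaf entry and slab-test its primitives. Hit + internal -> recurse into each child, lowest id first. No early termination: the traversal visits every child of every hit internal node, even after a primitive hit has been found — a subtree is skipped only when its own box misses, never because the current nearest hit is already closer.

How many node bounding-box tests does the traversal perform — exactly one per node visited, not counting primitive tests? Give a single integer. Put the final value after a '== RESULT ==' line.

Traverse from the root:
N0 x:[77/3,38] y:[33,53] z:[19,37] -> hit [33,37], descend [7, 20]
  N7 x:[77/3,109/3] y:[89/2,53] z:[19,37] -> miss, prune
  N20 x:[77/3,38] y:[33,85/2] z:[21,36] -> hit [33,36], descend [5, 29]
    N5 x:[77/3,103/3] y:[33,85/2] z:[21,36] -> hit [33,103/3], descend [9, 31]
      N9 x:[77/3,98/3] y:[34,37] z:[21,47/2] -> miss, prune
      N31 x:[88/3,103/3] y:[33,85/2] z:[53/2,36] -> hit [33,103/3], descend [6, 28]
        N6 x:[88/3,94/3] y:[83/2,42] z:[69/2,36] -> miss, prune
        N28 x:[94/3,103/3] y:[33,85/2] z:[53/2,71/2] -> hit [33,103/3], descend [3, 8]
          N3 x:[94/3,100/3] y:[33,71/2] z:[65/2,71/2] -> hit [33,100/3] leaf, test {P5@t=33}
          N8 x:[98/3,103/3] y:[40,85/2] z:[53/2,57/2] -> miss, prune
    N29 x:[34,38] y:[67/2,42] z:[21,71/2] -> hit [34,71/2], descend [25, 27]
      N25 x:[106/3,38] y:[67/2,42] z:[61/2,71/2] -> hit [106/3,71/2], descend [18, 21]
        N18 x:[106/3,107/3] y:[67/2,69/2] z:[34,71/2] -> miss, prune
        N21 x:[112/3,38] y:[39,42] z:[61/2,32] -> miss, prune
      N27 x:[34,112/3] y:[71/2,42] z:[21,49/2] -> miss, prune

15 AABB tests over nodes [0, 7, 20, 5, 9, 31, 6, 28, 3, 8, 29, 25, 18, 21, 27]; 1 leaf entered; closest P5.

== RESULT ==
15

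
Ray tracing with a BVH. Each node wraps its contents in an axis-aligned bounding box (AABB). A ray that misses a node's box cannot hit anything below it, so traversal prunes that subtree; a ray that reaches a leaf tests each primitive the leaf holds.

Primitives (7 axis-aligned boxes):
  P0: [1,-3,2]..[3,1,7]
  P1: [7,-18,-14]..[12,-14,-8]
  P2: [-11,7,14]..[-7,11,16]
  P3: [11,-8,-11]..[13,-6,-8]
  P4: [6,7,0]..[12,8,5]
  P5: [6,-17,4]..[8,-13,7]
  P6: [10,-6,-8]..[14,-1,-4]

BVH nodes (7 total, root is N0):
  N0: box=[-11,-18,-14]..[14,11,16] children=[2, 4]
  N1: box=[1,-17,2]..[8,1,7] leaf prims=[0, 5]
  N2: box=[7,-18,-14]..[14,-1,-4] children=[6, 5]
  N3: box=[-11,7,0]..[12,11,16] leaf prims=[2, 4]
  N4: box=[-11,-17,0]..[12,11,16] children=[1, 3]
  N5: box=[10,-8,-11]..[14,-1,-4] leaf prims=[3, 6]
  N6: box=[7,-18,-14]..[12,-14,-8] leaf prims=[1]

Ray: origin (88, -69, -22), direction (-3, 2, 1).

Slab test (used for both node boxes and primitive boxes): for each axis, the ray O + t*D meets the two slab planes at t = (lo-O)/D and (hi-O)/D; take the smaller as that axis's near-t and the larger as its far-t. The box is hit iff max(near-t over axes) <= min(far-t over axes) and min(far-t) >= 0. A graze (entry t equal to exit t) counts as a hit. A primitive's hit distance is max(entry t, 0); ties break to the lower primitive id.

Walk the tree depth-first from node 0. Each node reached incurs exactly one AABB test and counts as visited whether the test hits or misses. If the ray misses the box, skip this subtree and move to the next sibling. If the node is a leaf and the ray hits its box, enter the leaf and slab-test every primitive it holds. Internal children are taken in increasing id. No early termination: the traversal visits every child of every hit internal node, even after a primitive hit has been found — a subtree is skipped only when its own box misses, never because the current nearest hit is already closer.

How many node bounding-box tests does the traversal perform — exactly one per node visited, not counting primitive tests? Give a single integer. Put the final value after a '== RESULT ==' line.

Trace the traversal:
N0 x:[74/3,33] y:[51/2,40] z:[8,38] -> hit [51/2,33], descend [2, 4]
  N2 x:[74/3,27] y:[51/2,34] z:[8,18] -> miss, prune
  N4 x:[76/3,33] y:[26,40] z:[22,38] -> hit [26,33], descend [1, 3]
    N1 x:[80/3,29] y:[26,35] z:[24,29] -> hit [80/3,29] leaf, test {P0(miss), P5@t=80/3}
    N3 x:[76/3,33] y:[38,40] z:[22,38] -> miss, prune

Visited [0, 2, 4, 1, 3]. Tests: 5 box, 1 leaf. Nearest: P5.

== RESULT ==
5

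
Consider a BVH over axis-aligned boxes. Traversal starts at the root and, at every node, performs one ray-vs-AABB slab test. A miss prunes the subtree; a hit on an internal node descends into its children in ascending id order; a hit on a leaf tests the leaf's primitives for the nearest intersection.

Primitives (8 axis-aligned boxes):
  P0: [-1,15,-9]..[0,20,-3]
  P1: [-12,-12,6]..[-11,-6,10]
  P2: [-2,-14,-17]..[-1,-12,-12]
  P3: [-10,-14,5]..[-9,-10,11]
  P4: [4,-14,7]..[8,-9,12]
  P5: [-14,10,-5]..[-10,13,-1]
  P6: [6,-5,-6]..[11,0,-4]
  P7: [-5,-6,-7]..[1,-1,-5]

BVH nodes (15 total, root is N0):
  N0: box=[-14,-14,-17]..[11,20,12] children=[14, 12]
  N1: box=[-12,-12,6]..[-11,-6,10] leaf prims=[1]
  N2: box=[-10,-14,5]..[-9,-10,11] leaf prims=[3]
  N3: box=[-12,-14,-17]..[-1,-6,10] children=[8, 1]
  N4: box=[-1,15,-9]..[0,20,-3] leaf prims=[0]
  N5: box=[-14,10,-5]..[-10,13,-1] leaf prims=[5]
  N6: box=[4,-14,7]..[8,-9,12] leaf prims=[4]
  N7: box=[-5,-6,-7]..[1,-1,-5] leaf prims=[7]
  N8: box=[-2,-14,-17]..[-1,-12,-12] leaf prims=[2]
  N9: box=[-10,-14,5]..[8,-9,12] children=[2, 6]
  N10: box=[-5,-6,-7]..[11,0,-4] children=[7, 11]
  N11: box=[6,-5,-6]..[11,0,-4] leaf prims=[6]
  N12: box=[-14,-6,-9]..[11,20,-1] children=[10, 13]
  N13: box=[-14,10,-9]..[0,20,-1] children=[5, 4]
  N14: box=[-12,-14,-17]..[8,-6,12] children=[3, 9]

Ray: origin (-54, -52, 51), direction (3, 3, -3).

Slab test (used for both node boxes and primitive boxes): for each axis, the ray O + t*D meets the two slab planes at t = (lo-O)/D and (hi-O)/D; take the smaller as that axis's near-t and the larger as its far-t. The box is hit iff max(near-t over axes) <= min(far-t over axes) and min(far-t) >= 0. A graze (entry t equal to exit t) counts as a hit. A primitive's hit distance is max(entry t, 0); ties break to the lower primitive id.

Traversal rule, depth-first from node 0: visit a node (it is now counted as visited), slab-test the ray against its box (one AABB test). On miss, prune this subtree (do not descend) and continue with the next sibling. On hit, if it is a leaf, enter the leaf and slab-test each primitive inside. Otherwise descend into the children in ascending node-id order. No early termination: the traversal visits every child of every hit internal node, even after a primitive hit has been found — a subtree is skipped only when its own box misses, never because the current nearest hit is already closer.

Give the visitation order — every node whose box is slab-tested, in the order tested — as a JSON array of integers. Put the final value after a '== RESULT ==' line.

Traverse from the root:
N0 x:[40/3,65/3] y:[38/3,24] z:[13,68/3] -> hit [40/3,65/3], descend [12, 14]
  N12 x:[40/3,65/3] y:[46/3,24] z:[52/3,20] -> hit [52/3,20], descend [10, 13]
    N10 x:[49/3,65/3] y:[46/3,52/3] z:[55/3,58/3] -> miss, prune
    N13 x:[40/3,18] y:[62/3,24] z:[52/3,20] -> miss, prune
  N14 x:[14,62/3] y:[38/3,46/3] z:[13,68/3] -> hit [14,46/3], descend [3, 9]
    N3 x:[14,53/3] y:[38/3,46/3] z:[41/3,68/3] -> hit [14,46/3], descend [1, 8]
      N1 x:[14,43/3] y:[40/3,46/3] z:[41/3,15] -> hit [14,43/3] leaf, test {P1@t=14}
      N8 x:[52/3,53/3] y:[38/3,40/3] z:[21,68/3] -> miss, prune
    N9 x:[44/3,62/3] y:[38/3,43/3] z:[13,46/3] -> miss, prune

9 AABB tests over nodes [0, 12, 10, 13, 14, 3, 1, 8, 9]; 1 leaf entered; closest P1.

== RESULT ==
[0, 12, 10, 13, 14, 3, 1, 8, 9]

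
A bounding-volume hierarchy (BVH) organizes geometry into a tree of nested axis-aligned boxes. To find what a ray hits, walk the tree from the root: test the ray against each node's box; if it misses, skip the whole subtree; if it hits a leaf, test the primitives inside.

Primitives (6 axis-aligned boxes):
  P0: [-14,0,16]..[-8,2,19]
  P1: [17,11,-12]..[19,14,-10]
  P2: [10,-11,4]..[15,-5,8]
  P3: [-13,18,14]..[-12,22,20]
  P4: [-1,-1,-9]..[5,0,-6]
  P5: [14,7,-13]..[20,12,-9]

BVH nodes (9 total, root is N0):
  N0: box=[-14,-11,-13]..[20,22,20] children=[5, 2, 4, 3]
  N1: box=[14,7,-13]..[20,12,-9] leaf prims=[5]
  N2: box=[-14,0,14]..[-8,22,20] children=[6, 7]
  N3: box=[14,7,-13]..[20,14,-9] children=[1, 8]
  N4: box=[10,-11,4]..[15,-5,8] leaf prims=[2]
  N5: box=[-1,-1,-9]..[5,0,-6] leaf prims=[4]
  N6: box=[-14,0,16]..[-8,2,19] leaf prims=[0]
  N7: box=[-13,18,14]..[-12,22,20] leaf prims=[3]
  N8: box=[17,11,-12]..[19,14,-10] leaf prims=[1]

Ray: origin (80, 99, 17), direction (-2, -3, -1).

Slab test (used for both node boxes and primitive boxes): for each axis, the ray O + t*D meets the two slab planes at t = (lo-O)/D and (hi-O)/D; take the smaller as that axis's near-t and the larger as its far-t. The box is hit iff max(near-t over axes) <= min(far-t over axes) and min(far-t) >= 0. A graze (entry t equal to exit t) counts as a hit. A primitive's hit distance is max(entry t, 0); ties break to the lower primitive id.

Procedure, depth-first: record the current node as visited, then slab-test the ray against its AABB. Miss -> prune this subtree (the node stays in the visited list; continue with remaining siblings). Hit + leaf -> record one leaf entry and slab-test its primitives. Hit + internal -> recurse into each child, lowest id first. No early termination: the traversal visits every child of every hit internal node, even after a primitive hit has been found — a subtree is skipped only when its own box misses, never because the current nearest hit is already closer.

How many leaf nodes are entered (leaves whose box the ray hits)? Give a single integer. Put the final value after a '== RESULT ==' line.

Trace the traversal:
N0 x:[30,47] y:[77/3,110/3] z:[-3,30] -> hit [30,30], descend [2, 3, 4, 5]
  N2 x:[44,47] y:[77/3,33] z:[-3,3] -> miss, prune
  N3 x:[30,33] y:[85/3,92/3] z:[26,30] -> hit [30,30], descend [1, 8]
    N1 x:[30,33] y:[29,92/3] z:[26,30] -> hit [30,30] leaf, test {P5@t=30}
    N8 x:[61/2,63/2] y:[85/3,88/3] z:[27,29] -> miss, prune
  N4 x:[65/2,35] y:[104/3,110/3] z:[9,13] -> miss, prune
  N5 x:[75/2,81/2] y:[33,100/3] z:[23,26] -> miss, prune

order=[0, 2, 3, 1, 8, 4, 5]  |boxes|=7  |leaves|=1  hit=P5

== RESULT ==
1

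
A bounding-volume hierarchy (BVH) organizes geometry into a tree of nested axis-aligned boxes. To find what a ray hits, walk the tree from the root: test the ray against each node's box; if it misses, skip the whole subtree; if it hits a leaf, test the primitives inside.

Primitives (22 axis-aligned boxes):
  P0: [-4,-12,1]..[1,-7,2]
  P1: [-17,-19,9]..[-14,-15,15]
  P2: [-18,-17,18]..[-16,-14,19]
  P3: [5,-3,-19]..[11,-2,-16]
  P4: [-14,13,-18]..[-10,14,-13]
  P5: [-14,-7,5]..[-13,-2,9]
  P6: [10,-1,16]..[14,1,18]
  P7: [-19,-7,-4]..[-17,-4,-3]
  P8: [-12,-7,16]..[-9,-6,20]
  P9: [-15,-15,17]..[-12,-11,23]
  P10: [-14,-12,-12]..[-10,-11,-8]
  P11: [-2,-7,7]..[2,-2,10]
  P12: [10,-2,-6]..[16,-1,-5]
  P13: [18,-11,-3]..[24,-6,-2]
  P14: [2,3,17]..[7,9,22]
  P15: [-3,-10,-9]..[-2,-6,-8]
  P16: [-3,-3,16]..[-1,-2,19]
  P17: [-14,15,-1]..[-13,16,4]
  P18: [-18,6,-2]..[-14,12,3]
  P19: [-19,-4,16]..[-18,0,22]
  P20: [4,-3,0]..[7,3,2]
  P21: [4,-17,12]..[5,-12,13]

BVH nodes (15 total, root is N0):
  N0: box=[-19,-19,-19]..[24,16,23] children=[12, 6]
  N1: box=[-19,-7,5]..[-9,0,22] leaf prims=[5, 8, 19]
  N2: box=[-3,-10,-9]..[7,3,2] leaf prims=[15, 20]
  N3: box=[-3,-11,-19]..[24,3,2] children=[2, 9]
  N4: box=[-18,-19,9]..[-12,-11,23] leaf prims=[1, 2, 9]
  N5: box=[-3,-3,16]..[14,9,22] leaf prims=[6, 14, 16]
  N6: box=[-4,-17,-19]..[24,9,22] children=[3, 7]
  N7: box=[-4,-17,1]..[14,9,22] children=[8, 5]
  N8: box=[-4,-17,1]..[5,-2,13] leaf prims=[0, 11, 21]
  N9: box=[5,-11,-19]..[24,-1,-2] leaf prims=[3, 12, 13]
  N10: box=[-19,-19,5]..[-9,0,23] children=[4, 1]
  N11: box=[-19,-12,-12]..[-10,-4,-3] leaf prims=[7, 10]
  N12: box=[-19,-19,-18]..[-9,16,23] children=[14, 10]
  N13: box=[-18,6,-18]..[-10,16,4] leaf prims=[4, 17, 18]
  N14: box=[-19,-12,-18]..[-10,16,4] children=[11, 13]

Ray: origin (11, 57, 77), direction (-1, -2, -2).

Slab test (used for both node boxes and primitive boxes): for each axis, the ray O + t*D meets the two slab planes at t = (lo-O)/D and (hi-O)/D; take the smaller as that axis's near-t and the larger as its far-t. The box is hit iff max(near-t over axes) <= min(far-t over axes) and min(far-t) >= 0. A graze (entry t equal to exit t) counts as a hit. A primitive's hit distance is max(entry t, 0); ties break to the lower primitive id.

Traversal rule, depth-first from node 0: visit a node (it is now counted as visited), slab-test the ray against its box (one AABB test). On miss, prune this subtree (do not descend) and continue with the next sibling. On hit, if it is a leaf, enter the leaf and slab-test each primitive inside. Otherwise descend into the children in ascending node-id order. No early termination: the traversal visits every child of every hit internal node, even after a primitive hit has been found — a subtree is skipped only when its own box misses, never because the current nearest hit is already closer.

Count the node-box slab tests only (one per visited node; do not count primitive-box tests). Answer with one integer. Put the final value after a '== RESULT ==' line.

Walk:
N0 x:[-13,30] y:[41/2,38] z:[27,48] -> hit [27,30], descend [6, 12]
  N6 x:[-13,15] y:[24,37] z:[55/2,48] -> miss, prune
  N12 x:[20,30] y:[41/2,38] z:[27,95/2] -> hit [27,30], descend [10, 14]
    N10 x:[20,30] y:[57/2,38] z:[27,36] -> hit [57/2,30], descend [1, 4]
      N1 x:[20,30] y:[57/2,32] z:[55/2,36] -> hit [57/2,30] leaf, test {P5(miss), P8(miss), P19@t=29}
      N4 x:[23,29] y:[34,38] z:[27,34] -> miss, prune
    N14 x:[21,30] y:[41/2,69/2] z:[73/2,95/2] -> miss, prune

order=[0, 6, 12, 10, 1, 4, 14]  |boxes|=7  |leaves|=1  hit=P19

== RESULT ==
7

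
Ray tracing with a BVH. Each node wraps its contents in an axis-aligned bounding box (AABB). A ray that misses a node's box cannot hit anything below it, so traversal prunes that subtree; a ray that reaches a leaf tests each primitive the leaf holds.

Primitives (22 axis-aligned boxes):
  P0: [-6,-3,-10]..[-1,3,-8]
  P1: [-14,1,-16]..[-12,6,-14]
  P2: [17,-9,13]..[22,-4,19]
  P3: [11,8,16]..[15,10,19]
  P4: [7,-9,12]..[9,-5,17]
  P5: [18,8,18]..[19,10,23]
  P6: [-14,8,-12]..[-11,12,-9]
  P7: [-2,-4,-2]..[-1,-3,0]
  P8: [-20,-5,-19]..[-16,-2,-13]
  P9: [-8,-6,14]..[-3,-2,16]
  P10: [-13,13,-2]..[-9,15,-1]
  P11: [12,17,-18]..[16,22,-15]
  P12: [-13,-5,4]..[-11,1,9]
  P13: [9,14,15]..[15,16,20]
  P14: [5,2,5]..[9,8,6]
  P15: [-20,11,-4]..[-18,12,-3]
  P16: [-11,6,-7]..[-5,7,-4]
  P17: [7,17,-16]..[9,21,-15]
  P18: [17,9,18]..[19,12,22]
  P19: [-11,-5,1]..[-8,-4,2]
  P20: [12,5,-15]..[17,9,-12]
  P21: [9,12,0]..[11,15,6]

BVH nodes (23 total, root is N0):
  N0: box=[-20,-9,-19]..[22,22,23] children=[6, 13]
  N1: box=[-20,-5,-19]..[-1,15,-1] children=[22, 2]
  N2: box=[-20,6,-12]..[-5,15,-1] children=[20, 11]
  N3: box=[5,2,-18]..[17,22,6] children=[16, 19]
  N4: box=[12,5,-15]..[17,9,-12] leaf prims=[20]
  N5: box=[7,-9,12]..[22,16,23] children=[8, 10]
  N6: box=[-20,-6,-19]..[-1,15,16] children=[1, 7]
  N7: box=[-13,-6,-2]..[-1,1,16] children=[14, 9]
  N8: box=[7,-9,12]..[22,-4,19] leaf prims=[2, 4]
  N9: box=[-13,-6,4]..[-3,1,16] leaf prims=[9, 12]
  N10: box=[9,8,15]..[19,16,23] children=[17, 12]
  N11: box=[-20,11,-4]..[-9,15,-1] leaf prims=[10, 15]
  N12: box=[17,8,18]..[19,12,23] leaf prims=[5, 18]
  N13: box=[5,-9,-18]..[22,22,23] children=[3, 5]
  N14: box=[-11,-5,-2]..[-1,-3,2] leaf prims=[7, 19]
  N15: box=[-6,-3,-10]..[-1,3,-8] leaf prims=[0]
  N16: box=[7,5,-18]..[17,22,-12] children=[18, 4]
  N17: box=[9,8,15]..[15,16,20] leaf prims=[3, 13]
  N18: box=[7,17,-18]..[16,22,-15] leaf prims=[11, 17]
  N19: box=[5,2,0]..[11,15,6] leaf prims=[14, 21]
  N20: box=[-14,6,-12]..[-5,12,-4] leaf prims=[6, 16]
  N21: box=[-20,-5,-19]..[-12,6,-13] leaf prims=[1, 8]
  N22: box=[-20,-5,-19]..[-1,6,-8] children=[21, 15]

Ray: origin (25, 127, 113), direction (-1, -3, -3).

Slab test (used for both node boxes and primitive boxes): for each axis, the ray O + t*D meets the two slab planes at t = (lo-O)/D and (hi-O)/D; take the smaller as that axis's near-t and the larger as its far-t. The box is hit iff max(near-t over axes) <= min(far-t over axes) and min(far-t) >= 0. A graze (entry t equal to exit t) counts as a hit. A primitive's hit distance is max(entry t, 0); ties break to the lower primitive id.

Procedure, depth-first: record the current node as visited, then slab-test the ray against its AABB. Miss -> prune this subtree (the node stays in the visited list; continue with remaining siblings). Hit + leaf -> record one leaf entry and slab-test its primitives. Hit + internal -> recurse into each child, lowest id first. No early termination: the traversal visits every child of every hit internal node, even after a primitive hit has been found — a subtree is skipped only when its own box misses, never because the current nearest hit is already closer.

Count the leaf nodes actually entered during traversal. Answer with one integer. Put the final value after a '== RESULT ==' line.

Walk:
N0 x:[3,45] y:[35,136/3] z:[30,44] -> hit [35,44], descend [6, 13]
  N6 x:[26,45] y:[112/3,133/3] z:[97/3,44] -> hit [112/3,44], descend [1, 7]
    N1 x:[26,45] y:[112/3,44] z:[38,44] -> hit [38,44], descend [2, 22]
      N2 x:[30,45] y:[112/3,121/3] z:[38,125/3] -> hit [38,121/3], descend [11, 20]
        N11 x:[34,45] y:[112/3,116/3] z:[38,39] -> hit [38,116/3] leaf, test {P10@t=38, P15(miss)}
        N20 x:[30,39] y:[115/3,121/3] z:[39,125/3] -> hit [39,39] leaf, test {P6(miss), P16(miss)}
      N22 x:[26,45] y:[121/3,44] z:[121/3,44] -> hit [121/3,44], descend [15, 21]
        N15 x:[26,31] y:[124/3,130/3] z:[121/3,41] -> miss, prune
        N21 x:[37,45] y:[121/3,44] z:[42,44] -> hit [42,44] leaf, test {P1(miss), P8@t=43}
    N7 x:[26,38] y:[42,133/3] z:[97/3,115/3] -> miss, prune
  N13 x:[3,20] y:[35,136/3] z:[30,131/3] -> miss, prune

11 AABB tests over nodes [0, 6, 1, 2, 11, 20, 22, 15, 21, 7, 13]; 3 leaves entered; closest P10.

== RESULT ==
3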